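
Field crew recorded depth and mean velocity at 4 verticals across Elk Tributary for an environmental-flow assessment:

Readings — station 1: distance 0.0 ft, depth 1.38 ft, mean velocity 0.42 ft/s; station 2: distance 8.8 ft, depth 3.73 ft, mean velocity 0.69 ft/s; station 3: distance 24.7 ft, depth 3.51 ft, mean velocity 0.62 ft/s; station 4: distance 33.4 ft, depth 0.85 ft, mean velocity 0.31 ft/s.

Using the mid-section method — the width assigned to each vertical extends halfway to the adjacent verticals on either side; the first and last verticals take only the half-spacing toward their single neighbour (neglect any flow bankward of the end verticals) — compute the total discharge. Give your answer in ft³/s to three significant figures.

w_1 = (8.8 − 0.0)/2 = 4.4 ft; q_1 = 0.42 × 1.38 × 4.4 = 2.550 ft³/s
w_2 = (24.7 − 0.0)/2 = 12.35 ft; q_2 = 0.69 × 3.73 × 12.35 = 31.79 ft³/s
w_3 = (33.4 − 8.8)/2 = 12.3 ft; q_3 = 0.62 × 3.51 × 12.3 = 26.77 ft³/s
w_4 = (33.4 − 24.7)/2 = 4.35 ft; q_4 = 0.31 × 0.85 × 4.35 = 1.146 ft³/s
Q = Σ qᵢ = 62.25 ft³/s

62.2 ft³/s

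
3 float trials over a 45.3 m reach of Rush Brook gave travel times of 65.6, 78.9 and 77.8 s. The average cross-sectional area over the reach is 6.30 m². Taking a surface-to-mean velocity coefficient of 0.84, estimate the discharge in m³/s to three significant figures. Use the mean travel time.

t̄ = (65.6 + 78.9 + 77.8) / 3 = 74.1 s
v_surface = L / t̄ = 45.3 / 74.1 = 0.6113 m/s
v_mean = 0.84 × 0.6113 = 0.5135 m/s
Q = A × v_mean = 6.30 × 0.5135 = 3.235 m³/s

3.24 m³/s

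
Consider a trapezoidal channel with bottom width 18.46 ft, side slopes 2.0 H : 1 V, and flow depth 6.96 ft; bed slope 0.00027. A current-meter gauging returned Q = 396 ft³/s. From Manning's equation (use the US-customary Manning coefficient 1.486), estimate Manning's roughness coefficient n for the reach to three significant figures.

0.0381

A = (b + z·y)·y = (18.46 + 2.0×6.96)×6.96 = 225.4 ft²
P = b + 2y√(1+z²) = 18.46 + 2×6.96×√(1+2.0²) = 49.59 ft
R = A/P = 225.4/49.59 = 4.545 ft
n = (1.486/Q)·A·R^(2/3)·S^(1/2) = (1.486/396) × 225.4 × 2.744 × 0.01643 = 0.03813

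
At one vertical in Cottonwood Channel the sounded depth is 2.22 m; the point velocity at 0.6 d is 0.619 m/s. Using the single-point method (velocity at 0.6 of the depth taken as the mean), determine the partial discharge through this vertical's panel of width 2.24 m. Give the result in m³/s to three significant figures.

3.08 m³/s

v̄ = v₀.₆ = 0.619 m/s
q = v̄ × d × w = 0.6190 × 2.22 × 2.24 = 3.078 m³/s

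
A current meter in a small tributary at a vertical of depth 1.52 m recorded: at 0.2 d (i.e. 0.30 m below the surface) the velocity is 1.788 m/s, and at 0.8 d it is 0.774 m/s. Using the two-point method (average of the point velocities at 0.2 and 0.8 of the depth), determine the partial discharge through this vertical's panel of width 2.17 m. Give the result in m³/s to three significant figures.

v̄ = (1.788 + 0.774) / 2 = 1.281 m/s
q = v̄ × d × w = 1.281 × 1.52 × 2.17 = 4.225 m³/s

4.23 m³/s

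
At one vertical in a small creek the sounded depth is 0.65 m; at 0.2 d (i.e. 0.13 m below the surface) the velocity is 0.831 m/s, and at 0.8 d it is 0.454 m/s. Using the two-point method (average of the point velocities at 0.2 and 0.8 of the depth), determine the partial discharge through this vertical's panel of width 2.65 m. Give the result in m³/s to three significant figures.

v̄ = (0.831 + 0.454) / 2 = 0.6425 m/s
q = v̄ × d × w = 0.6425 × 0.65 × 2.65 = 1.107 m³/s

1.11 m³/s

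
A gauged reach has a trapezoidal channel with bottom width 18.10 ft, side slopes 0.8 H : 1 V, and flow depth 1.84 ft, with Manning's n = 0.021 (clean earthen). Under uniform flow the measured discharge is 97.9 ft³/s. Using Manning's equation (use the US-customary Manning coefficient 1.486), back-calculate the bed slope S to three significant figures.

A = (b + z·y)·y = (18.10 + 0.8×1.84)×1.84 = 36.01 ft²
P = b + 2y√(1+z²) = 18.10 + 2×1.84×√(1+0.8²) = 22.81 ft
R = A/P = 36.01/22.81 = 1.579 ft
S = (Q·n / (1.486·A·R^(2/3)))² = (97.9×0.021 / (1.486×36.01×1.356))² = 0.0008030

0.000803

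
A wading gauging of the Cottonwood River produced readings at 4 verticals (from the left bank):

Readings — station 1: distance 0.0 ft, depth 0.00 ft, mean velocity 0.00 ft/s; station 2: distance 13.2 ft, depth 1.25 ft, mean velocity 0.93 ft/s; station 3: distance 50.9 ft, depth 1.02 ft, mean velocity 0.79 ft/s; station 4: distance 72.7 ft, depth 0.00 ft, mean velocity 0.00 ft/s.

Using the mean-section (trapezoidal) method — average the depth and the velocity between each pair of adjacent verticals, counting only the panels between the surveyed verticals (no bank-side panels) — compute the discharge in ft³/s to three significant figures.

45.0 ft³/s

Panel 1-2: Δb = 13.2 ft, d̄ = (0.00+1.25)/2 = 0.625, v̄ = (0.00+0.93)/2 = 0.465 → q = 13.2×0.625×0.465 = 3.836 ft³/s
Panel 2-3: Δb = 37.7 ft, d̄ = (1.25+1.02)/2 = 1.135, v̄ = (0.93+0.79)/2 = 0.86 → q = 37.7×1.135×0.86 = 36.80 ft³/s
Panel 3-4: Δb = 21.8 ft, d̄ = (1.02+0.00)/2 = 0.51, v̄ = (0.79+0.00)/2 = 0.395 → q = 21.8×0.51×0.395 = 4.392 ft³/s
Q = Σ q = 45.03 ft³/s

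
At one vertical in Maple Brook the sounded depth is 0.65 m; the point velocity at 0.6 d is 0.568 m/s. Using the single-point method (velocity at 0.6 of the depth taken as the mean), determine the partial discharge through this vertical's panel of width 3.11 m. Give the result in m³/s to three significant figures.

1.15 m³/s

v̄ = v₀.₆ = 0.568 m/s
q = v̄ × d × w = 0.5680 × 0.65 × 3.11 = 1.148 m³/s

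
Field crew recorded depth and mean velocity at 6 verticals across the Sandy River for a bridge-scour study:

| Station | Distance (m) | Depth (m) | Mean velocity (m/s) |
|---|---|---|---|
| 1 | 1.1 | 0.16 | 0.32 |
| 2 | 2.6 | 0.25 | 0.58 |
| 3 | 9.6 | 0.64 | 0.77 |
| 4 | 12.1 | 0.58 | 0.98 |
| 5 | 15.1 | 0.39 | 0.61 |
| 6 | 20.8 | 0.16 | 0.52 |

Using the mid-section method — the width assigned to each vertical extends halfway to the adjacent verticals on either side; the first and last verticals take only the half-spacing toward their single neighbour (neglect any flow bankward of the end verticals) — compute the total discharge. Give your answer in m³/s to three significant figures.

w_1 = (2.6 − 1.1)/2 = 0.75 m; q_1 = 0.32 × 0.16 × 0.75 = 0.03840 m³/s
w_2 = (9.6 − 1.1)/2 = 4.25 m; q_2 = 0.58 × 0.25 × 4.25 = 0.6163 m³/s
w_3 = (12.1 − 2.6)/2 = 4.75 m; q_3 = 0.77 × 0.64 × 4.75 = 2.341 m³/s
w_4 = (15.1 − 9.6)/2 = 2.75 m; q_4 = 0.98 × 0.58 × 2.75 = 1.563 m³/s
w_5 = (20.8 − 12.1)/2 = 4.35 m; q_5 = 0.61 × 0.39 × 4.35 = 1.035 m³/s
w_6 = (20.8 − 15.1)/2 = 2.85 m; q_6 = 0.52 × 0.16 × 2.85 = 0.2371 m³/s
Q = Σ qᵢ = 5.831 m³/s

5.83 m³/s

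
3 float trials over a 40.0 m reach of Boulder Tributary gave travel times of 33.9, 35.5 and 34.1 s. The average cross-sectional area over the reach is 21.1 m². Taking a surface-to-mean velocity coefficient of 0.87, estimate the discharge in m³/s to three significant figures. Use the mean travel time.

t̄ = (33.9 + 35.5 + 34.1) / 3 = 34.5 s
v_surface = L / t̄ = 40.0 / 34.5 = 1.159 m/s
v_mean = 0.87 × 1.159 = 1.009 m/s
Q = A × v_mean = 21.1 × 1.009 = 21.28 m³/s

21.3 m³/s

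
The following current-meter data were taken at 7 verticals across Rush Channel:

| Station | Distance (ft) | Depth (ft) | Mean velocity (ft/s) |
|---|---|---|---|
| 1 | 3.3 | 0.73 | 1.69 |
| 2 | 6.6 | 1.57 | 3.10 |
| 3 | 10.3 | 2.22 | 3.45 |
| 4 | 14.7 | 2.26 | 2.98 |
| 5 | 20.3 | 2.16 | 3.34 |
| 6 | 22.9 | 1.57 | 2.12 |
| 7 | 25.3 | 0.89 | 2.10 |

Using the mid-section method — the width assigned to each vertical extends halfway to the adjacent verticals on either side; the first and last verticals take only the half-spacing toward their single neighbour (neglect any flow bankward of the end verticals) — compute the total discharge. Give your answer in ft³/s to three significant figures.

124 ft³/s

w_1 = (6.6 − 3.3)/2 = 1.65 ft; q_1 = 1.69 × 0.73 × 1.65 = 2.036 ft³/s
w_2 = (10.3 − 3.3)/2 = 3.5 ft; q_2 = 3.10 × 1.57 × 3.5 = 17.03 ft³/s
w_3 = (14.7 − 6.6)/2 = 4.05 ft; q_3 = 3.45 × 2.22 × 4.05 = 31.02 ft³/s
w_4 = (20.3 − 10.3)/2 = 5 ft; q_4 = 2.98 × 2.26 × 5 = 33.67 ft³/s
w_5 = (22.9 − 14.7)/2 = 4.1 ft; q_5 = 3.34 × 2.16 × 4.1 = 29.58 ft³/s
w_6 = (25.3 − 20.3)/2 = 2.5 ft; q_6 = 2.12 × 1.57 × 2.5 = 8.321 ft³/s
w_7 = (25.3 − 22.9)/2 = 1.2 ft; q_7 = 2.10 × 0.89 × 1.2 = 2.243 ft³/s
Q = Σ qᵢ = 123.9 ft³/s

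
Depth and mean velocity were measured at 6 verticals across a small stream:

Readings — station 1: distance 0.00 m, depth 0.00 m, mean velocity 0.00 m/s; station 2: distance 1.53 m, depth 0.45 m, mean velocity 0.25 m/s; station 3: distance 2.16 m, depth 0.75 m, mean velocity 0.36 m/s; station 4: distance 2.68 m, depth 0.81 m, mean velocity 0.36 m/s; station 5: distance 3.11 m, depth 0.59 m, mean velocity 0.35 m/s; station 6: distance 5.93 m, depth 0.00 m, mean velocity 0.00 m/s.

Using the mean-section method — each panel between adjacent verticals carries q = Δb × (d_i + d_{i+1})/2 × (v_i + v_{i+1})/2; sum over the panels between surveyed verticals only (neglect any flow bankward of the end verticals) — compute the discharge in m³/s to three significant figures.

Panel 1-2: Δb = 1.53 m, d̄ = (0.00+0.45)/2 = 0.225, v̄ = (0.00+0.25)/2 = 0.125 → q = 1.53×0.225×0.125 = 0.04303 m³/s
Panel 2-3: Δb = 0.63 m, d̄ = (0.45+0.75)/2 = 0.6, v̄ = (0.25+0.36)/2 = 0.305 → q = 0.63×0.6×0.305 = 0.1153 m³/s
Panel 3-4: Δb = 0.52 m, d̄ = (0.75+0.81)/2 = 0.78, v̄ = (0.36+0.36)/2 = 0.36 → q = 0.52×0.78×0.36 = 0.1460 m³/s
Panel 4-5: Δb = 0.43 m, d̄ = (0.81+0.59)/2 = 0.7, v̄ = (0.36+0.35)/2 = 0.355 → q = 0.43×0.7×0.355 = 0.1069 m³/s
Panel 5-6: Δb = 2.82 m, d̄ = (0.59+0.00)/2 = 0.295, v̄ = (0.35+0.00)/2 = 0.175 → q = 2.82×0.295×0.175 = 0.1456 m³/s
Q = Σ q = 0.5568 m³/s

0.557 m³/s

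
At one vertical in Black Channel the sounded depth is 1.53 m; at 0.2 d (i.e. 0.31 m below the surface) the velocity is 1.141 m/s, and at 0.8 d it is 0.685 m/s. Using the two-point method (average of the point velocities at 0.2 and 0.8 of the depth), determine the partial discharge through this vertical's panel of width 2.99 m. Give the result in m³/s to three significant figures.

4.18 m³/s

v̄ = (1.141 + 0.685) / 2 = 0.9130 m/s
q = v̄ × d × w = 0.9130 × 1.53 × 2.99 = 4.177 m³/s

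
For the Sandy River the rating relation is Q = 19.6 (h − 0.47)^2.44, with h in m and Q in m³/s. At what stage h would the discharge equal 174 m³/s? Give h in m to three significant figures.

h − h₀ = (Q/C)^(1/b) = (174/19.6)^(1/2.44) = 2.447 m
h = 0.47 + 2.447 = 2.917 m

2.92 m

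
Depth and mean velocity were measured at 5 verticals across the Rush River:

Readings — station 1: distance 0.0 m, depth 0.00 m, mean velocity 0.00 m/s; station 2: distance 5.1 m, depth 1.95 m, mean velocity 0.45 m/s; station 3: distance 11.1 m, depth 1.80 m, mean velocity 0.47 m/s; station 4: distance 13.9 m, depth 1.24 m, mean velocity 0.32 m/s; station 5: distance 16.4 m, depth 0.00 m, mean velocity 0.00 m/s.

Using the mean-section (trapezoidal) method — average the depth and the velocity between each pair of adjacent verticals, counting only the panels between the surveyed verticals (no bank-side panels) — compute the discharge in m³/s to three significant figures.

Panel 1-2: Δb = 5.1 m, d̄ = (0.00+1.95)/2 = 0.975, v̄ = (0.00+0.45)/2 = 0.225 → q = 5.1×0.975×0.225 = 1.119 m³/s
Panel 2-3: Δb = 6 m, d̄ = (1.95+1.80)/2 = 1.875, v̄ = (0.45+0.47)/2 = 0.46 → q = 6×1.875×0.46 = 5.175 m³/s
Panel 3-4: Δb = 2.8 m, d̄ = (1.80+1.24)/2 = 1.52, v̄ = (0.47+0.32)/2 = 0.395 → q = 2.8×1.52×0.395 = 1.681 m³/s
Panel 4-5: Δb = 2.5 m, d̄ = (1.24+0.00)/2 = 0.62, v̄ = (0.32+0.00)/2 = 0.16 → q = 2.5×0.62×0.16 = 0.2480 m³/s
Q = Σ q = 8.223 m³/s

8.22 m³/s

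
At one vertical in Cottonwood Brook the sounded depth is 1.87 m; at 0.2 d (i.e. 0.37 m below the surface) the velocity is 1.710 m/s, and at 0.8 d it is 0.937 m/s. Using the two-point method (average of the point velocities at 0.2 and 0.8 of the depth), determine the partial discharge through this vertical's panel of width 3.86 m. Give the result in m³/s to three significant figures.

v̄ = (1.710 + 0.937) / 2 = 1.324 m/s
q = v̄ × d × w = 1.324 × 1.87 × 3.86 = 9.553 m³/s

9.55 m³/s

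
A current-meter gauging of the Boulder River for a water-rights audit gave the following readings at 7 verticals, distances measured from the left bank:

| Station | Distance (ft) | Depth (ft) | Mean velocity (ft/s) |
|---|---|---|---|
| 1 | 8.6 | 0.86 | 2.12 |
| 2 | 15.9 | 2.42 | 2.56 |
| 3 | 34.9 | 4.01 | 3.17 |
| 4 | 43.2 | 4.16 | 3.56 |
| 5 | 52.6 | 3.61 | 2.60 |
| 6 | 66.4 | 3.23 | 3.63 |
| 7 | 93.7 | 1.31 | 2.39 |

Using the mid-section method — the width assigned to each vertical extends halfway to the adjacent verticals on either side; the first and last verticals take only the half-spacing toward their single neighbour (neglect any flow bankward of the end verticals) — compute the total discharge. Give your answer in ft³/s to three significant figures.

785 ft³/s

w_1 = (15.9 − 8.6)/2 = 3.65 ft; q_1 = 2.12 × 0.86 × 3.65 = 6.655 ft³/s
w_2 = (34.9 − 8.6)/2 = 13.15 ft; q_2 = 2.56 × 2.42 × 13.15 = 81.47 ft³/s
w_3 = (43.2 − 15.9)/2 = 13.65 ft; q_3 = 3.17 × 4.01 × 13.65 = 173.5 ft³/s
w_4 = (52.6 − 34.9)/2 = 8.85 ft; q_4 = 3.56 × 4.16 × 8.85 = 131.1 ft³/s
w_5 = (66.4 − 43.2)/2 = 11.6 ft; q_5 = 2.60 × 3.61 × 11.6 = 108.9 ft³/s
w_6 = (93.7 − 52.6)/2 = 20.55 ft; q_6 = 3.63 × 3.23 × 20.55 = 240.9 ft³/s
w_7 = (93.7 − 66.4)/2 = 13.65 ft; q_7 = 2.39 × 1.31 × 13.65 = 42.74 ft³/s
Q = Σ qᵢ = 785.3 ft³/s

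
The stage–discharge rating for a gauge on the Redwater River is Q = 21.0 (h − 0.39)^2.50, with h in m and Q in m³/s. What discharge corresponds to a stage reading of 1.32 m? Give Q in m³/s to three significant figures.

Q = 21.0 × (1.32 − 0.39)^2.50 = 21.0 × 0.93^2.50 = 17.52 m³/s

17.5 m³/s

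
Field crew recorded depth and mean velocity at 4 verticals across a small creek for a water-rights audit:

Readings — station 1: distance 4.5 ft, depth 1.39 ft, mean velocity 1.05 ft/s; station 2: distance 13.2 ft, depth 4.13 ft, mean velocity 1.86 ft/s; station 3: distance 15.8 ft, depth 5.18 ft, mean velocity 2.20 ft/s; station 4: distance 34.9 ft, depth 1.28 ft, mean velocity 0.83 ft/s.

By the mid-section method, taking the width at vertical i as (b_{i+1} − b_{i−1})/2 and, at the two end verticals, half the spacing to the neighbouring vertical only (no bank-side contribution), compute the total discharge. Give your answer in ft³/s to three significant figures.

184 ft³/s

w_1 = (13.2 − 4.5)/2 = 4.35 ft; q_1 = 1.05 × 1.39 × 4.35 = 6.349 ft³/s
w_2 = (15.8 − 4.5)/2 = 5.65 ft; q_2 = 1.86 × 4.13 × 5.65 = 43.40 ft³/s
w_3 = (34.9 − 13.2)/2 = 10.85 ft; q_3 = 2.20 × 5.18 × 10.85 = 123.6 ft³/s
w_4 = (34.9 − 15.8)/2 = 9.55 ft; q_4 = 0.83 × 1.28 × 9.55 = 10.15 ft³/s
Q = Σ qᵢ = 183.5 ft³/s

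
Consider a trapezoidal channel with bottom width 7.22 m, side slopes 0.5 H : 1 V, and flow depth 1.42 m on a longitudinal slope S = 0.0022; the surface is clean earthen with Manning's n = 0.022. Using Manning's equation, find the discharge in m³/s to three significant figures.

A = (b + z·y)·y = (7.22 + 0.5×1.42)×1.42 = 11.26 m²
P = b + 2y√(1+z²) = 7.22 + 2×1.42×√(1+0.5²) = 10.40 m
R = A/P = 11.26/10.40 = 1.083 m
Q = (1/n)·A·R^(2/3)·S^(1/2) = (1/0.022) × 11.26 × 1.083^(2/3) × 0.0022^(1/2) = 25.32 m³/s

25.3 m³/s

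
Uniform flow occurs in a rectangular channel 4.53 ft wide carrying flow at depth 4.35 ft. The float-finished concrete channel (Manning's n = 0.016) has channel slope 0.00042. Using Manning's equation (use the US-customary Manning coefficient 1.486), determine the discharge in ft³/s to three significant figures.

48.9 ft³/s

A = b·y = 4.53 × 4.35 = 19.71 ft²
P = b + 2y = 4.53 + 2×4.35 = 13.23 ft
R = A/P = 19.71/13.23 = 1.489 ft
Q = (1.486/n)·A·R^(2/3)·S^(1/2) = (1.486/0.016) × 19.71 × 1.489^(2/3) × 0.00042^(1/2) = 48.92 ft³/s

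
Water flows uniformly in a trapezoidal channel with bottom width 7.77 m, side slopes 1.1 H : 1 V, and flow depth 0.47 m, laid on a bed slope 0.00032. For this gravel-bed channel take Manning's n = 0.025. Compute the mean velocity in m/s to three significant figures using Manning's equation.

A = (b + z·y)·y = (7.77 + 1.1×0.47)×0.47 = 3.895 m²
P = b + 2y√(1+z²) = 7.77 + 2×0.47×√(1+1.1²) = 9.167 m
R = A/P = 3.895/9.167 = 0.4249 m
Q = (1/n)·A·R^(2/3)·S^(1/2) = (1/0.025) × 3.895 × 0.4249^(2/3) × 0.00032^(1/2) = 1.575 m³/s
V = Q/A = 1.575/3.895 = 0.4044 m/s

0.404 m/s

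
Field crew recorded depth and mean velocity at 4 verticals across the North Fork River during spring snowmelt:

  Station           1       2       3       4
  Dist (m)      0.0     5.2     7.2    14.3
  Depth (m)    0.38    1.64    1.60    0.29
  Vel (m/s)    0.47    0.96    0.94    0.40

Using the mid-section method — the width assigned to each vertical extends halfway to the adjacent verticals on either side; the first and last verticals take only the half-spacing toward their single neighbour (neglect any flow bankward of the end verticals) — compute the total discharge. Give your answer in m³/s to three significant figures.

13.4 m³/s

w_1 = (5.2 − 0.0)/2 = 2.6 m; q_1 = 0.47 × 0.38 × 2.6 = 0.4644 m³/s
w_2 = (7.2 − 0.0)/2 = 3.6 m; q_2 = 0.96 × 1.64 × 3.6 = 5.668 m³/s
w_3 = (14.3 − 5.2)/2 = 4.55 m; q_3 = 0.94 × 1.60 × 4.55 = 6.843 m³/s
w_4 = (14.3 − 7.2)/2 = 3.55 m; q_4 = 0.40 × 0.29 × 3.55 = 0.4118 m³/s
Q = Σ qᵢ = 13.39 m³/s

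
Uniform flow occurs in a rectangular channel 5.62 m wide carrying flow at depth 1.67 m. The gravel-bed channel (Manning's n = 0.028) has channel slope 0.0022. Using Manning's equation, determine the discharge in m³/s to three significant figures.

16.2 m³/s

A = b·y = 5.62 × 1.67 = 9.385 m²
P = b + 2y = 5.62 + 2×1.67 = 8.960 m
R = A/P = 9.385/8.960 = 1.047 m
Q = (1/n)·A·R^(2/3)·S^(1/2) = (1/0.028) × 9.385 × 1.047^(2/3) × 0.0022^(1/2) = 16.22 m³/s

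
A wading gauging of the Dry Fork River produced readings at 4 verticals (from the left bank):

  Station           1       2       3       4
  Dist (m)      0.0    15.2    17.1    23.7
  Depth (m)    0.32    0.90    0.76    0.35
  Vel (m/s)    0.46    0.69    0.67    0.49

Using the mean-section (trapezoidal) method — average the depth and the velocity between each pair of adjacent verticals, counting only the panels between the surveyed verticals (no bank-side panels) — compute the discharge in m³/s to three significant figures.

Panel 1-2: Δb = 15.2 m, d̄ = (0.32+0.90)/2 = 0.61, v̄ = (0.46+0.69)/2 = 0.575 → q = 15.2×0.61×0.575 = 5.331 m³/s
Panel 2-3: Δb = 1.9 m, d̄ = (0.90+0.76)/2 = 0.83, v̄ = (0.69+0.67)/2 = 0.68 → q = 1.9×0.83×0.68 = 1.072 m³/s
Panel 3-4: Δb = 6.6 m, d̄ = (0.76+0.35)/2 = 0.555, v̄ = (0.67+0.49)/2 = 0.58 → q = 6.6×0.555×0.58 = 2.125 m³/s
Q = Σ q = 8.528 m³/s

8.53 m³/s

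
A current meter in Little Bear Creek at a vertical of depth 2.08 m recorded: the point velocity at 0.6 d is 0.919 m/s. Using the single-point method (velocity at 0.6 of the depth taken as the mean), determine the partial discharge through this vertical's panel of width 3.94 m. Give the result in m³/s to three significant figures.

7.53 m³/s

v̄ = v₀.₆ = 0.919 m/s
q = v̄ × d × w = 0.9190 × 2.08 × 3.94 = 7.531 m³/s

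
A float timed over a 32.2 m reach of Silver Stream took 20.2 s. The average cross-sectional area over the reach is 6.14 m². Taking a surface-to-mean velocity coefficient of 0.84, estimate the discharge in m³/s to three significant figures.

v_surface = L / t̄ = 32.2 / 20.2 = 1.594 m/s
v_mean = 0.84 × 1.594 = 1.339 m/s
Q = A × v_mean = 6.14 × 1.339 = 8.222 m³/s

8.22 m³/s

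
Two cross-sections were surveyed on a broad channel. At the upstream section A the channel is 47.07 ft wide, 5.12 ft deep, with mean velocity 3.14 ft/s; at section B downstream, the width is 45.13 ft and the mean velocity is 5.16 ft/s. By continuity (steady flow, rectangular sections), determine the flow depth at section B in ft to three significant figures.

Q = A₁V₁ = (47.07×5.12) × 3.14 = 756.7 ft³/s
d₂ = Q/(b₂ V₂) = 756.7/(45.13×5.16) = 3.250 ft

3.25 ft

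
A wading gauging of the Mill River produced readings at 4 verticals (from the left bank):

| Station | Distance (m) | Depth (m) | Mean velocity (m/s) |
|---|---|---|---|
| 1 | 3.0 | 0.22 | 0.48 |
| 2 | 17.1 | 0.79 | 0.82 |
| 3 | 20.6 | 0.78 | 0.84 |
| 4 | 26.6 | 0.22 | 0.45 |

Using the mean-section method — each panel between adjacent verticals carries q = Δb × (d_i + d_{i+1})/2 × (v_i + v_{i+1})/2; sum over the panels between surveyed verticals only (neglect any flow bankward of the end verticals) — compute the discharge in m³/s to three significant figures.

8.84 m³/s

Panel 1-2: Δb = 14.1 m, d̄ = (0.22+0.79)/2 = 0.505, v̄ = (0.48+0.82)/2 = 0.65 → q = 14.1×0.505×0.65 = 4.628 m³/s
Panel 2-3: Δb = 3.5 m, d̄ = (0.79+0.78)/2 = 0.785, v̄ = (0.82+0.84)/2 = 0.83 → q = 3.5×0.785×0.83 = 2.280 m³/s
Panel 3-4: Δb = 6 m, d̄ = (0.78+0.22)/2 = 0.5, v̄ = (0.84+0.45)/2 = 0.645 → q = 6×0.5×0.645 = 1.935 m³/s
Q = Σ q = 8.844 m³/s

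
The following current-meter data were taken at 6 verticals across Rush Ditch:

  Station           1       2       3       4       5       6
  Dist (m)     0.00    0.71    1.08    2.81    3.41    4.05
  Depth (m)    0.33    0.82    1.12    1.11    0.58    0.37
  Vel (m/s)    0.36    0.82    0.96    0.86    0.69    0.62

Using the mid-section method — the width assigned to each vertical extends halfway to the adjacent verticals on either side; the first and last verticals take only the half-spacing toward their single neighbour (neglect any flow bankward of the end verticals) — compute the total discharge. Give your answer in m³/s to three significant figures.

2.97 m³/s

w_1 = (0.71 − 0.00)/2 = 0.355 m; q_1 = 0.36 × 0.33 × 0.355 = 0.04217 m³/s
w_2 = (1.08 − 0.00)/2 = 0.54 m; q_2 = 0.82 × 0.82 × 0.54 = 0.3631 m³/s
w_3 = (2.81 − 0.71)/2 = 1.05 m; q_3 = 0.96 × 1.12 × 1.05 = 1.129 m³/s
w_4 = (3.41 − 1.08)/2 = 1.165 m; q_4 = 0.86 × 1.11 × 1.165 = 1.112 m³/s
w_5 = (4.05 − 2.81)/2 = 0.62 m; q_5 = 0.69 × 0.58 × 0.62 = 0.2481 m³/s
w_6 = (4.05 − 3.41)/2 = 0.32 m; q_6 = 0.62 × 0.37 × 0.32 = 0.07341 m³/s
Q = Σ qᵢ = 2.968 m³/s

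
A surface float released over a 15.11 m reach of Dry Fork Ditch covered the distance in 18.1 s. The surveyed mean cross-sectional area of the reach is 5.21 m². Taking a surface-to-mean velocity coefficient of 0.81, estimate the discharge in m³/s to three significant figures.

3.52 m³/s

v_surface = L / t̄ = 15.11 / 18.1 = 0.8348 m/s
v_mean = 0.81 × 0.8348 = 0.6762 m/s
Q = A × v_mean = 5.21 × 0.6762 = 3.523 m³/s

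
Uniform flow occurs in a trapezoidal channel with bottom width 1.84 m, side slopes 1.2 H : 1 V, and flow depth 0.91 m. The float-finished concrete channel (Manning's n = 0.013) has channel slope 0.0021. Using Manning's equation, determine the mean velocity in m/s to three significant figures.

2.42 m/s

A = (b + z·y)·y = (1.84 + 1.2×0.91)×0.91 = 2.668 m²
P = b + 2y√(1+z²) = 1.84 + 2×0.91×√(1+1.2²) = 4.683 m
R = A/P = 2.668/4.683 = 0.5698 m
Q = (1/n)·A·R^(2/3)·S^(1/2) = (1/0.013) × 2.668 × 0.5698^(2/3) × 0.0021^(1/2) = 6.464 m³/s
V = Q/A = 6.464/2.668 = 2.423 m/s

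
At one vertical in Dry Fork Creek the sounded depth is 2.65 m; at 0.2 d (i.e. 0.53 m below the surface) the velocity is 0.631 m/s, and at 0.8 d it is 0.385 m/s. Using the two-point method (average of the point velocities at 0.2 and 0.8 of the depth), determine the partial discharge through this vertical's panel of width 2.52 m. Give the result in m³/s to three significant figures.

v̄ = (0.631 + 0.385) / 2 = 0.5080 m/s
q = v̄ × d × w = 0.5080 × 2.65 × 2.52 = 3.392 m³/s

3.39 m³/s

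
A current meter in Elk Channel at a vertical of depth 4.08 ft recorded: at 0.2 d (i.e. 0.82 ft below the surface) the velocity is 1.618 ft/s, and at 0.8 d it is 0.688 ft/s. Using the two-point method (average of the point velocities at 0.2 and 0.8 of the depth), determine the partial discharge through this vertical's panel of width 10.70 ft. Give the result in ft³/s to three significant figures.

50.3 ft³/s

v̄ = (1.618 + 0.688) / 2 = 1.153 ft/s
q = v̄ × d × w = 1.153 × 4.08 × 10.70 = 50.34 ft³/s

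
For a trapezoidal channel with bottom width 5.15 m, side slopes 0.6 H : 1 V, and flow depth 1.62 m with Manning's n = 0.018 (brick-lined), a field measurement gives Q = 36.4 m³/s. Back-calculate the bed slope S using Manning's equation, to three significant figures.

A = (b + z·y)·y = (5.15 + 0.6×1.62)×1.62 = 9.918 m²
P = b + 2y√(1+z²) = 5.15 + 2×1.62×√(1+0.6²) = 8.928 m
R = A/P = 9.918/8.928 = 1.111 m
S = (Q·n / (1·A·R^(2/3)))² = (36.4×0.018 / (1×9.918×1.073))² = 0.003794

0.00379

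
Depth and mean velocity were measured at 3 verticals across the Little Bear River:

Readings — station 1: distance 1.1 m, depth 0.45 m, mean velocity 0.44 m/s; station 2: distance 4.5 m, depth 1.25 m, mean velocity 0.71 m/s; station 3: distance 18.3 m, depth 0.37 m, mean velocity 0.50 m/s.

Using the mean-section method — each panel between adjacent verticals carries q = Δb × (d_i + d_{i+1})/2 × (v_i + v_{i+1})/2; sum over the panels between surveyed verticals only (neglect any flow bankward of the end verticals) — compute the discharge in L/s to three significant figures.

8420 L/s

Panel 1-2: Δb = 3.4 m, d̄ = (0.45+1.25)/2 = 0.85, v̄ = (0.44+0.71)/2 = 0.575 → q = 3.4×0.85×0.575 = 1.662 m³/s
Panel 2-3: Δb = 13.8 m, d̄ = (1.25+0.37)/2 = 0.81, v̄ = (0.71+0.50)/2 = 0.605 → q = 13.8×0.81×0.605 = 6.763 m³/s
Q = Σ q = 8.424 m³/s
= 8.424 × 1000 = 8424 L/s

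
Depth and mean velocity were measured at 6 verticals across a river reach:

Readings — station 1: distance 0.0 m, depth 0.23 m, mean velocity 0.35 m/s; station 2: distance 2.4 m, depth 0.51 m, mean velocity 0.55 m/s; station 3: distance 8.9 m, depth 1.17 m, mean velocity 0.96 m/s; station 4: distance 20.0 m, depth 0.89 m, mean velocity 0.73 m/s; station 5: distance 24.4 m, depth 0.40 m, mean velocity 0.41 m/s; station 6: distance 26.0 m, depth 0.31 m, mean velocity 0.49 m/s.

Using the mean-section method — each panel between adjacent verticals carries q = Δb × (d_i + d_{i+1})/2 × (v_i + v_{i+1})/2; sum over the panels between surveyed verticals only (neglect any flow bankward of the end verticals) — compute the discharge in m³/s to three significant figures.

Panel 1-2: Δb = 2.4 m, d̄ = (0.23+0.51)/2 = 0.37, v̄ = (0.35+0.55)/2 = 0.45 → q = 2.4×0.37×0.45 = 0.3996 m³/s
Panel 2-3: Δb = 6.5 m, d̄ = (0.51+1.17)/2 = 0.84, v̄ = (0.55+0.96)/2 = 0.755 → q = 6.5×0.84×0.755 = 4.122 m³/s
Panel 3-4: Δb = 11.1 m, d̄ = (1.17+0.89)/2 = 1.03, v̄ = (0.96+0.73)/2 = 0.845 → q = 11.1×1.03×0.845 = 9.661 m³/s
Panel 4-5: Δb = 4.4 m, d̄ = (0.89+0.40)/2 = 0.645, v̄ = (0.73+0.41)/2 = 0.57 → q = 4.4×0.645×0.57 = 1.618 m³/s
Panel 5-6: Δb = 1.6 m, d̄ = (0.40+0.31)/2 = 0.355, v̄ = (0.41+0.49)/2 = 0.45 → q = 1.6×0.355×0.45 = 0.2556 m³/s
Q = Σ q = 16.06 m³/s

16.1 m³/s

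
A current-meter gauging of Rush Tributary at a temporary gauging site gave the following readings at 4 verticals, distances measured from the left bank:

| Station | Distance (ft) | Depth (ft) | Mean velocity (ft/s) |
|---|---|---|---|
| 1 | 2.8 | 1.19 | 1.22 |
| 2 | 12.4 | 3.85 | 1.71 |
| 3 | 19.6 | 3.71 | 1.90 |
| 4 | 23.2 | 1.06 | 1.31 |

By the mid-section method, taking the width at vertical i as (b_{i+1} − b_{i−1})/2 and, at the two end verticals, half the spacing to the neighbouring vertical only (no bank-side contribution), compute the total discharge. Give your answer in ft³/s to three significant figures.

w_1 = (12.4 − 2.8)/2 = 4.8 ft; q_1 = 1.22 × 1.19 × 4.8 = 6.969 ft³/s
w_2 = (19.6 − 2.8)/2 = 8.4 ft; q_2 = 1.71 × 3.85 × 8.4 = 55.30 ft³/s
w_3 = (23.2 − 12.4)/2 = 5.4 ft; q_3 = 1.90 × 3.71 × 5.4 = 38.06 ft³/s
w_4 = (23.2 − 19.6)/2 = 1.8 ft; q_4 = 1.31 × 1.06 × 1.8 = 2.499 ft³/s
Q = Σ qᵢ = 102.8 ft³/s

103 ft³/s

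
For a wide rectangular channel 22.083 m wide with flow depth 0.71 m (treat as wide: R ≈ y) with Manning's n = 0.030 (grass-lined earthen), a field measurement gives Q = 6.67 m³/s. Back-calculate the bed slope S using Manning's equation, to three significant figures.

A = b·y = 22.083 × 0.71 = 15.68 m²
Wide channel: R ≈ y = 0.71 m
S = (Q·n / (1·A·R^(2/3)))² = (6.67×0.030 / (1×15.68×0.7959))² = 0.0002571

0.000257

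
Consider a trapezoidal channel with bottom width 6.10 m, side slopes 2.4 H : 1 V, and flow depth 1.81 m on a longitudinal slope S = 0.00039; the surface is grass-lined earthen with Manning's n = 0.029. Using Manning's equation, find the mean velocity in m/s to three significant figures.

0.777 m/s

A = (b + z·y)·y = (6.10 + 2.4×1.81)×1.81 = 18.90 m²
P = b + 2y√(1+z²) = 6.10 + 2×1.81×√(1+2.4²) = 15.51 m
R = A/P = 18.90/15.51 = 1.219 m
Q = (1/n)·A·R^(2/3)·S^(1/2) = (1/0.029) × 18.90 × 1.219^(2/3) × 0.00039^(1/2) = 14.69 m³/s
V = Q/A = 14.69/18.90 = 0.7769 m/s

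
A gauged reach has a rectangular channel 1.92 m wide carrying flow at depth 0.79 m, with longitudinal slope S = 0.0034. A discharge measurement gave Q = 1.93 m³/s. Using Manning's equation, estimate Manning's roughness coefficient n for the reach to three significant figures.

0.0262

A = b·y = 1.92 × 0.79 = 1.517 m²
P = b + 2y = 1.92 + 2×0.79 = 3.500 m
R = A/P = 1.517/3.500 = 0.4334 m
n = (1/Q)·A·R^(2/3)·S^(1/2) = (1/1.93) × 1.517 × 0.5727 × 0.05831 = 0.02624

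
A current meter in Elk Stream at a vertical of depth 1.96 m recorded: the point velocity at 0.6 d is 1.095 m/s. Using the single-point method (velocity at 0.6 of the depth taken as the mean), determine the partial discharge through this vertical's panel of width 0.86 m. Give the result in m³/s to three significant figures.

v̄ = v₀.₆ = 1.095 m/s
q = v̄ × d × w = 1.095 × 1.96 × 0.86 = 1.846 m³/s

1.85 m³/s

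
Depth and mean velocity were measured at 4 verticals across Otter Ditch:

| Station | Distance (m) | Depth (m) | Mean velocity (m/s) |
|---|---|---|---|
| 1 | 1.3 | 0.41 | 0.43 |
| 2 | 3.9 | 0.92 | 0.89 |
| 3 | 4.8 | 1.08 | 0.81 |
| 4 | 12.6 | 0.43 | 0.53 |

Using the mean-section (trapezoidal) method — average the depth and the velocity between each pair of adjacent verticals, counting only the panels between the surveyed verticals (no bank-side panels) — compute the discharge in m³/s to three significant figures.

5.85 m³/s

Panel 1-2: Δb = 2.6 m, d̄ = (0.41+0.92)/2 = 0.665, v̄ = (0.43+0.89)/2 = 0.66 → q = 2.6×0.665×0.66 = 1.141 m³/s
Panel 2-3: Δb = 0.9 m, d̄ = (0.92+1.08)/2 = 1, v̄ = (0.89+0.81)/2 = 0.85 → q = 0.9×1×0.85 = 0.7650 m³/s
Panel 3-4: Δb = 7.8 m, d̄ = (1.08+0.43)/2 = 0.755, v̄ = (0.81+0.53)/2 = 0.67 → q = 7.8×0.755×0.67 = 3.946 m³/s
Q = Σ q = 5.852 m³/s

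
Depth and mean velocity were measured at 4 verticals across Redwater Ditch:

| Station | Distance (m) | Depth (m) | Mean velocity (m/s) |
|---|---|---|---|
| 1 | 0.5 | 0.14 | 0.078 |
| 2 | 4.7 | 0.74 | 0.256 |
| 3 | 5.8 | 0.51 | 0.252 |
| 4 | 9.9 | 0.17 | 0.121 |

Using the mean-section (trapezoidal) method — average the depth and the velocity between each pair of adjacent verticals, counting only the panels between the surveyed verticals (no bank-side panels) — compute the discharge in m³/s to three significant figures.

Panel 1-2: Δb = 4.2 m, d̄ = (0.14+0.74)/2 = 0.44, v̄ = (0.078+0.256)/2 = 0.167 → q = 4.2×0.44×0.167 = 0.3086 m³/s
Panel 2-3: Δb = 1.1 m, d̄ = (0.74+0.51)/2 = 0.625, v̄ = (0.256+0.252)/2 = 0.254 → q = 1.1×0.625×0.254 = 0.1746 m³/s
Panel 3-4: Δb = 4.1 m, d̄ = (0.51+0.17)/2 = 0.34, v̄ = (0.252+0.121)/2 = 0.1865 → q = 4.1×0.34×0.1865 = 0.2600 m³/s
Q = Σ q = 0.7432 m³/s

0.743 m³/s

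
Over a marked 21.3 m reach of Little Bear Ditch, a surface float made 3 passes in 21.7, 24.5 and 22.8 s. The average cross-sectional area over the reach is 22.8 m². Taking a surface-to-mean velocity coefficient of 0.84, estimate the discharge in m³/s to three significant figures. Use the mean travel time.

t̄ = (21.7 + 24.5 + 22.8) / 3 = 23 s
v_surface = L / t̄ = 21.3 / 23 = 0.9261 m/s
v_mean = 0.84 × 0.9261 = 0.7779 m/s
Q = A × v_mean = 22.8 × 0.7779 = 17.74 m³/s

17.7 m³/s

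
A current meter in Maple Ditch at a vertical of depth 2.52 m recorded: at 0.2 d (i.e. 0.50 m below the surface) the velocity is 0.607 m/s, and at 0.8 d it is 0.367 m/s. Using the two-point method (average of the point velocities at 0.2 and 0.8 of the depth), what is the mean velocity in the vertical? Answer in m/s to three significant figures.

v̄ = (0.607 + 0.367) / 2 = 0.4870 m/s

0.487 m/s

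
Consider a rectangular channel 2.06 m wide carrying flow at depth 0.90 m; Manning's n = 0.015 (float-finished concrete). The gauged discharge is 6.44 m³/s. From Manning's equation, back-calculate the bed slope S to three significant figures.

0.00722

A = b·y = 2.06 × 0.90 = 1.854 m²
P = b + 2y = 2.06 + 2×0.90 = 3.860 m
R = A/P = 1.854/3.860 = 0.4803 m
S = (Q·n / (1·A·R^(2/3)))² = (6.44×0.015 / (1×1.854×0.6133))² = 0.007217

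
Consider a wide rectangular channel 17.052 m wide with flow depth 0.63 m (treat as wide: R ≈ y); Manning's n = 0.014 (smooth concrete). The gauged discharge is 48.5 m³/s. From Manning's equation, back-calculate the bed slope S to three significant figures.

0.00740

A = b·y = 17.052 × 0.63 = 10.74 m²
Wide channel: R ≈ y = 0.63 m
S = (Q·n / (1·A·R^(2/3)))² = (48.5×0.014 / (1×10.74×0.7349))² = 0.007397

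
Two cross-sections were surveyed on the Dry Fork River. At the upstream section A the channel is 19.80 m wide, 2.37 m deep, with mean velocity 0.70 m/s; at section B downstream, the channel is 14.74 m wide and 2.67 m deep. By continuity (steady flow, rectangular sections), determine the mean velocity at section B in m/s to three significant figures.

Q = A₁V₁ = (19.80×2.37) × 0.70 = 32.85 m³/s
A₂ = 14.74 × 2.67 = 39.36 m²
V₂ = Q/A₂ = 32.85/39.36 = 0.8346 m/s

0.835 m/s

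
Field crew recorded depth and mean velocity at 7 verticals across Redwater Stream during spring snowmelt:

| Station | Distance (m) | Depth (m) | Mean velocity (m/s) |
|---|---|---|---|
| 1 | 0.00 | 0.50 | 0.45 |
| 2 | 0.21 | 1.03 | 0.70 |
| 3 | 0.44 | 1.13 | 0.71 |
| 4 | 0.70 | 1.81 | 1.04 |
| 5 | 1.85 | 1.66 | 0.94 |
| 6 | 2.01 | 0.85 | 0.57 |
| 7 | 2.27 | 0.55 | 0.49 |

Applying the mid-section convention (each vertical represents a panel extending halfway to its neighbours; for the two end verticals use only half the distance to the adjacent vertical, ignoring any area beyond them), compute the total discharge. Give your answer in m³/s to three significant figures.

w_1 = (0.21 − 0.00)/2 = 0.105 m; q_1 = 0.45 × 0.50 × 0.105 = 0.02363 m³/s
w_2 = (0.44 − 0.00)/2 = 0.22 m; q_2 = 0.70 × 1.03 × 0.22 = 0.1586 m³/s
w_3 = (0.70 − 0.21)/2 = 0.245 m; q_3 = 0.71 × 1.13 × 0.245 = 0.1966 m³/s
w_4 = (1.85 − 0.44)/2 = 0.705 m; q_4 = 1.04 × 1.81 × 0.705 = 1.327 m³/s
w_5 = (2.01 − 0.70)/2 = 0.655 m; q_5 = 0.94 × 1.66 × 0.655 = 1.022 m³/s
w_6 = (2.27 − 1.85)/2 = 0.21 m; q_6 = 0.57 × 0.85 × 0.21 = 0.1017 m³/s
w_7 = (2.27 − 2.01)/2 = 0.13 m; q_7 = 0.49 × 0.55 × 0.13 = 0.03504 m³/s
Q = Σ qᵢ = 2.865 m³/s

2.86 m³/s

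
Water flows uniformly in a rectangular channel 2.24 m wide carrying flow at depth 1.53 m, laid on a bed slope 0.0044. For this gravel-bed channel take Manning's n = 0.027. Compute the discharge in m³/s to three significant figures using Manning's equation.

6.30 m³/s

A = b·y = 2.24 × 1.53 = 3.427 m²
P = b + 2y = 2.24 + 2×1.53 = 5.300 m
R = A/P = 3.427/5.300 = 0.6466 m
Q = (1/n)·A·R^(2/3)·S^(1/2) = (1/0.027) × 3.427 × 0.6466^(2/3) × 0.0044^(1/2) = 6.296 m³/s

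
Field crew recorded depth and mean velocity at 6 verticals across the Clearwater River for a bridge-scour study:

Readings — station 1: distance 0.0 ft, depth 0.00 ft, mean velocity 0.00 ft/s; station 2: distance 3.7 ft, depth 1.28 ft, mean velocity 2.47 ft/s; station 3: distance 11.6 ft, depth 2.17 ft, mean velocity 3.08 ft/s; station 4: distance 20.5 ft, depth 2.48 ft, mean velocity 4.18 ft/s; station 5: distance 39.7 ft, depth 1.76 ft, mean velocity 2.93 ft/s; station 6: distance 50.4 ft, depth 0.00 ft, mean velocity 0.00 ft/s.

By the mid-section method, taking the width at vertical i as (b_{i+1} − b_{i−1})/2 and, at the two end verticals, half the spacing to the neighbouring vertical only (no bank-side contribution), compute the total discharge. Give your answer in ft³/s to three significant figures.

w_2 = (11.6 − 0.0)/2 = 5.8 ft; q_2 = 2.47 × 1.28 × 5.8 = 18.34 ft³/s
w_3 = (20.5 − 3.7)/2 = 8.4 ft; q_3 = 3.08 × 2.17 × 8.4 = 56.14 ft³/s
w_4 = (39.7 − 11.6)/2 = 14.05 ft; q_4 = 4.18 × 2.48 × 14.05 = 145.6 ft³/s
w_5 = (50.4 − 20.5)/2 = 14.95 ft; q_5 = 2.93 × 1.76 × 14.95 = 77.09 ft³/s
Stations 1, 6 contribute zero (depth or velocity is 0).
Q = Σ qᵢ = 297.2 ft³/s

297 ft³/s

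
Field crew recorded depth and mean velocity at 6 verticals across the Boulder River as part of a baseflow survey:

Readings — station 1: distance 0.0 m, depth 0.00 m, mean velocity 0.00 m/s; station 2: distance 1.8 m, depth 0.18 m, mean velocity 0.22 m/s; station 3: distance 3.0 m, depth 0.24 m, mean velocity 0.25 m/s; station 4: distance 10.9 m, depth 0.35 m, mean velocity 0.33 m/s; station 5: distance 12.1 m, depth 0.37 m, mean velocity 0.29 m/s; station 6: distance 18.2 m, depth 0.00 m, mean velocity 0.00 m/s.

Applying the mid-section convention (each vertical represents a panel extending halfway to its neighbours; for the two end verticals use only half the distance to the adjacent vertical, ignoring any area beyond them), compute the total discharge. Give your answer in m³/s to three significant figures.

w_2 = (3.0 − 0.0)/2 = 1.5 m; q_2 = 0.22 × 0.18 × 1.5 = 0.05940 m³/s
w_3 = (10.9 − 1.8)/2 = 4.55 m; q_3 = 0.25 × 0.24 × 4.55 = 0.2730 m³/s
w_4 = (12.1 − 3.0)/2 = 4.55 m; q_4 = 0.33 × 0.35 × 4.55 = 0.5255 m³/s
w_5 = (18.2 − 10.9)/2 = 3.65 m; q_5 = 0.29 × 0.37 × 3.65 = 0.3916 m³/s
Stations 1, 6 contribute zero (depth or velocity is 0).
Q = Σ qᵢ = 1.250 m³/s

1.25 m³/s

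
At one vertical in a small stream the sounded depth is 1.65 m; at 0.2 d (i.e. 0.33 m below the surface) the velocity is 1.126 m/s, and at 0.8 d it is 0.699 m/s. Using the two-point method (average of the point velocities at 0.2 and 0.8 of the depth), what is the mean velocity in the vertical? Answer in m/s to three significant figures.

v̄ = (1.126 + 0.699) / 2 = 0.9125 m/s

0.913 m/s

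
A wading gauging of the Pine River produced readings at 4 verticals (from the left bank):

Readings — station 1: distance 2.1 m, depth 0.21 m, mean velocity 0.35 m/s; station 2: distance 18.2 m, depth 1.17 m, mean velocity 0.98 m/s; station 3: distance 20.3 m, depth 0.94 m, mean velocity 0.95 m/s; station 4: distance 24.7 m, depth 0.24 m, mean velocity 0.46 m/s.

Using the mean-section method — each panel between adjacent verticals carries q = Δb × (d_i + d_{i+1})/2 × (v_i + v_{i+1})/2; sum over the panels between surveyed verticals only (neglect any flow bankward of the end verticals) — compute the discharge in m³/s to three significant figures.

Panel 1-2: Δb = 16.1 m, d̄ = (0.21+1.17)/2 = 0.69, v̄ = (0.35+0.98)/2 = 0.665 → q = 16.1×0.69×0.665 = 7.387 m³/s
Panel 2-3: Δb = 2.1 m, d̄ = (1.17+0.94)/2 = 1.055, v̄ = (0.98+0.95)/2 = 0.965 → q = 2.1×1.055×0.965 = 2.138 m³/s
Panel 3-4: Δb = 4.4 m, d̄ = (0.94+0.24)/2 = 0.59, v̄ = (0.95+0.46)/2 = 0.705 → q = 4.4×0.59×0.705 = 1.830 m³/s
Q = Σ q = 11.36 m³/s

11.4 m³/s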